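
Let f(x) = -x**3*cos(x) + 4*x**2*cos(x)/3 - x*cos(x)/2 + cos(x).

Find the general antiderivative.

The integrand splits into summands that can be handled one at a time.
Check: d/dx[(-6*x**3*sin(x) + 8*x**2*sin(x) - 18*x**2*cos(x) + 33*x*sin(x) + 16*x*cos(x) - 10*sin(x) + 33*cos(x))/6] = -x**3*cos(x) + 4*x**2*cos(x)/3 - x*cos(x)/2 + cos(x) = f(x).

F(x) = (-6*x**3*sin(x) + 8*x**2*sin(x) - 18*x**2*cos(x) + 33*x*sin(x) + 16*x*cos(x) - 10*sin(x) + 33*cos(x))/6 + C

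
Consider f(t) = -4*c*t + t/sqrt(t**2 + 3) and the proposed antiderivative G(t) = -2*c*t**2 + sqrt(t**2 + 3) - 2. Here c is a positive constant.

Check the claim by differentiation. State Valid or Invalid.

Valid - differentiating G returns exactly f.

d/dt[G] = (-4*c*t*sqrt(t**2 + 3) + t)/sqrt(t**2 + 3)
This equals f(t) exactly, so the claim holds.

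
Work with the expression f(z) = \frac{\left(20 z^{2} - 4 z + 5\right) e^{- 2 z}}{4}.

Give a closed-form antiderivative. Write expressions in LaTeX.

An antiderivative is F(z) = - \frac{5 z^{2} e^{- 2 z}}{2} - 2 z e^{- 2 z} - \frac{13 e^{- 2 z}}{8}.

f has the shape u'v + uv' for u = - \frac{5 z^{2}}{2} - 2 z - \frac{13}{8} and v = e^{- 2 z} — it is the derivative of the product u*v.
Check: d/dz[- \frac{5 z^{2} e^{- 2 z}}{2} - 2 z e^{- 2 z} - \frac{13 e^{- 2 z}}{8}] = \frac{\left(20 z^{2} - 4 z + 5\right) e^{- 2 z}}{4} = f(z).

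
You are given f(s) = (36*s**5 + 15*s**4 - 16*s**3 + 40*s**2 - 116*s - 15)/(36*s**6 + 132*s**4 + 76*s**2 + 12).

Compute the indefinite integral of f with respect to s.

F(s) = (-15*s + 6*(3*s**2 + 1)*log(s**2 + 3) + 20)/(12*(3*s**2 + 1)) + C

For F(s) to be correct the identity F'(s) - f(s) = 0 must hold.
Check: d/ds[(-15*s + 6*(3*s**2 + 1)*log(s**2 + 3) + 20)/(12*(3*s**2 + 1))] = (36*s**5 + 15*s**4 - 16*s**3 + 40*s**2 - 116*s - 15)/(36*s**6 + 132*s**4 + 76*s**2 + 12) = f(s).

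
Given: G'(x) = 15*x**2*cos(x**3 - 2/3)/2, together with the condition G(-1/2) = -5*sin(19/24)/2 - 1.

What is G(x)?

G'(x) matches the chain-rule pattern g'(h)*h' with inner function h(x) = x**3 - 2/3; substituting u = h(x) collapses the integral.
A general antiderivative is 5*sin(x**3 - 2/3)/2 + C.
The condition gives C = -5*sin(19/24)/2 - 1 - (-5*sin(19/24)/2) = -1.
So G(x) = (5*sin(x**3 - 2/3) - 2)/2.
Check: d/dx[(5*sin(x**3 - 2/3) - 2)/2] = 15*x**2*cos(x**3 - 2/3)/2 = G'(x).

G(x) = (5*sin(x**3 - 2/3) - 2)/2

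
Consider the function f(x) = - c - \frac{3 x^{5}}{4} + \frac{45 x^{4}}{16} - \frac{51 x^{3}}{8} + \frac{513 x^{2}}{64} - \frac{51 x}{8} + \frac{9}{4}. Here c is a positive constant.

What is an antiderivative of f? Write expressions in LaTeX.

An antiderivative is F(x) = - c x - \frac{x^{6}}{8} + \frac{9 x^{5}}{16} - \frac{51 x^{4}}{32} + \frac{171 x^{3}}{64} - \frac{51 x^{2}}{16} + \frac{9 x}{4}.

Integrate term by term and add the pieces.
Check: d/dx[- c x - \frac{x^{6}}{8} + \frac{9 x^{5}}{16} - \frac{51 x^{4}}{32} + \frac{171 x^{3}}{64} - \frac{51 x^{2}}{16} + \frac{9 x}{4}] = - c - \frac{3 x^{5}}{4} + \frac{45 x^{4}}{16} - \frac{51 x^{3}}{8} + \frac{513 x^{2}}{64} - \frac{51 x}{8} + \frac{9}{4} = f(x).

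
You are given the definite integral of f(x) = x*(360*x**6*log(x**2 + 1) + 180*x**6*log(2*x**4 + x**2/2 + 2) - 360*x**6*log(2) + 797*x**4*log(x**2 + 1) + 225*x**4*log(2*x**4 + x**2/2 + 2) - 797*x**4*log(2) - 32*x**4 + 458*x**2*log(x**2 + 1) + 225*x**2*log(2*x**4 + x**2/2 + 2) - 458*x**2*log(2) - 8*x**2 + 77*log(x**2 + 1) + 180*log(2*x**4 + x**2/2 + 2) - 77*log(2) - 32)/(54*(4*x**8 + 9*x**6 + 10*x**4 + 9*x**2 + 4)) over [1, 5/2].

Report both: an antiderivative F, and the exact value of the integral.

Recognize the product-rule pattern: f = u'v + uv' with u = 5*log(2*x**4 + x**2/2 + 2)/12 - 2/(9*(3*x**2 + 3)), v = log(x**2/2 + 1/2), so integration by parts undoes it.
F(x) = (45*x**2*log(2*x**4 + x**2/2 + 2) + 45*log(2*x**4 + x**2/2 + 2) - 8)*log(x**2/2 + 1/2)/(108*(x**2 + 1)) is an antiderivative of f.
Check: d/dx[(45*x**2*log(2*x**4 + x**2/2 + 2) + 45*log(2*x**4 + x**2/2 + 2) - 8)*log(x**2/2 + 1/2)/(108*(x**2 + 1))] = (360*x**7*log(x**2 + 1) + 180*x**7*log(2*x**4 + x**2/2 + 2) - 360*x**7*log(2) + 797*x**5*log(x**2 + 1) + 225*x**5*log(2*x**4 + x**2/2 + 2) - 797*x**5*log(2) - 32*x**5 + 458*x**3*log(x**2 + 1) + 225*x**3*log(2*x**4 + x**2/2 + 2) - 458*x**3*log(2) - 8*x**3 + 77*x*log(x**2 + 1) + 180*x*log(2*x**4 + x**2/2 + 2) - 77*x*log(2) - 32*x)/(216*x**8 + 486*x**6 + 540*x**4 + 486*x**2 + 216), which equals f(x).
F(5/2) = -8*log(29/8)/783 + 5*log(29/8)*log(333/4)/12; F(1) = 0.
Integral = F(5/2) - F(1) = -8*log(29/8)/783 + 5*log(29/8)*log(333/4)/12.

Antiderivative: F(x) = (45*x**2*log(2*x**4 + x**2/2 + 2) + 45*log(2*x**4 + x**2/2 + 2) - 8)*log(x**2/2 + 1/2)/(108*(x**2 + 1)); value = -8*log(29/8)/783 + 5*log(29/8)*log(333/4)/12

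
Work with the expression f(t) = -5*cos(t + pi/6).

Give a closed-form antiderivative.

An antiderivative is F(t) = -5*sin(t + pi/6).

An antiderivative F(t) passes only if d/dt[F] lands on f(t) exactly.
Check: d/dt[-5*sin(t + pi/6)] = -5*cos(t + pi/6) = f(t).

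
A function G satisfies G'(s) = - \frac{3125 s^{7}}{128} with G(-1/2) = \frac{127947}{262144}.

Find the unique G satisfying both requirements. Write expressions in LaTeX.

The proposed G(s) is checked by its d/ds: the result must match the given G'(s).
A general antiderivative is - \frac{3125 s^{8}}{1024} + C.
The condition gives C = \frac{127947}{262144} - (- \frac{3125}{262144}) = \frac{1}{2}.
So G(s) = \frac{1}{2} - \frac{3125 s^{8}}{1024}.
Check: d/ds[\frac{1}{2} - \frac{3125 s^{8}}{1024}] = - \frac{3125 s^{7}}{128} = G'(s).

G(s) = \frac{1}{2} - \frac{3125 s^{8}}{1024}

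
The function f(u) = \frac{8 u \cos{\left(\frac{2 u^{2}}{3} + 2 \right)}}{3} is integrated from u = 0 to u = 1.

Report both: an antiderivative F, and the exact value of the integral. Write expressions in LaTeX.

Antiderivative: F(u) = 2 \sin{\left(\frac{2 u^{2}}{3} + 2 \right)}; value = - 2 \sin{\left(2 \right)} + 2 \sin{\left(\frac{8}{3} \right)}

f matches the chain-rule pattern g'(h)*h' with inner function h(u) = \frac{2 u^{2}}{3} + 2; substituting w = h(u) collapses the integral.
F(u) = 2 \sin{\left(\frac{2 u^{2}}{3} + 2 \right)} is an antiderivative of f.
Check: d/du[2 \sin{\left(\frac{2 u^{2}}{3} + 2 \right)}] = \frac{8 u \cos{\left(\frac{2 u^{2}}{3} + 2 \right)}}{3} = f(u).
F(1) = 2 \sin{\left(\frac{8}{3} \right)}; F(0) = 2 \sin{\left(2 \right)}.
Integral = F(1) - F(0) = - 2 \sin{\left(2 \right)} + 2 \sin{\left(\frac{8}{3} \right)}.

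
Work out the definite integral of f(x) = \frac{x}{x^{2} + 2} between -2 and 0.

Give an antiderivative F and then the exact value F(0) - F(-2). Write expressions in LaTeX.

Antiderivative: F(x) = \frac{\log{\left(x^{2} + 2 \right)}}{2}; value = - \frac{\log{\left(6 \right)}}{2} + \frac{\log{\left(2 \right)}}{2}

f matches the chain-rule pattern g'(h)*h' with inner function h(x) = x^{2} + 2; substituting u = h(x) collapses the integral.
F(x) = \frac{\log{\left(x^{2} + 2 \right)}}{2} is an antiderivative of f.
Check: d/dx[\frac{\log{\left(x^{2} + 2 \right)}}{2}] = \frac{x}{x^{2} + 2} = f(x).
F(0) = \frac{\log{\left(2 \right)}}{2}; F(-2) = \frac{\log{\left(6 \right)}}{2}.
Integral = F(0) - F(-2) = - \frac{\log{\left(6 \right)}}{2} + \frac{\log{\left(2 \right)}}{2}.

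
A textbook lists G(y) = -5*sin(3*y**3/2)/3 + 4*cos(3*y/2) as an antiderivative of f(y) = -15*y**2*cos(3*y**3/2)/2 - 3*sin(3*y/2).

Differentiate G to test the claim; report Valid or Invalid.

Invalid: d/dy[G] - f = -3*sin(3*y/2), which is not 0.

d/dy[G] = -15*y**2*cos(3*y**3/2)/2 - 6*sin(3*y/2)
d/dy[G] - f(y) = -3*sin(3*y/2) != 0.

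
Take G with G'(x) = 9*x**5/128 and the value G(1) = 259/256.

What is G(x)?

Since d/dx undoes antidifferentiation here, G(x) must give back the stated G'(x).
A general antiderivative is 3*x**6/256 + C.
The condition gives C = 259/256 - (3/256) = 1.
So G(x) = 3*x**6/256 + 1.
Check: d/dx[3*x**6/256 + 1] = 9*x**5/128 = G'(x).

G(x) = 3*x**6/256 + 1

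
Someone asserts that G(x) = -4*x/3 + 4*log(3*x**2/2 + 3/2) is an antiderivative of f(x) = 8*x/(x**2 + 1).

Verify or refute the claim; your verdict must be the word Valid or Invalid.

d/dx[G] = (-4*x**2 + 24*x - 4)/(3*x**2 + 3)
d/dx[G] - f(x) = -4/3 != 0.

Invalid: d/dx[G] - f = -4/3, which is not 0.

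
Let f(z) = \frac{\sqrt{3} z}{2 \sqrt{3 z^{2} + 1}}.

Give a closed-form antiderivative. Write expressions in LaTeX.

f matches the chain-rule pattern g'(h)*h' with inner function h(z) = z^{2} + \frac{1}{3}; substituting u = h(z) collapses the integral.
Check: d/dz[\frac{\sqrt{3} \sqrt{3 z^{2} + 1}}{6}] = \frac{\sqrt{3} z}{2 \sqrt{3 z^{2} + 1}} = f(z).

An antiderivative is F(z) = \frac{\sqrt{3} \sqrt{3 z^{2} + 1}}{6}.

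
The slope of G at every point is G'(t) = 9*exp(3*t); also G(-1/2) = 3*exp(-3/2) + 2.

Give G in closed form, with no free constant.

Check a candidate G(t) by differentiating: d/dt[G] must match the given G'(t).
A general antiderivative is 3*exp(3*t) + C.
The condition gives C = 3*exp(-3/2) + 2 - (3*exp(-3/2)) = 2.
So G(t) = 3*exp(3*t) + 2.
Check: d/dt[3*exp(3*t) + 2] = 9*exp(3*t) = G'(t).

G(t) = 3*exp(3*t) + 2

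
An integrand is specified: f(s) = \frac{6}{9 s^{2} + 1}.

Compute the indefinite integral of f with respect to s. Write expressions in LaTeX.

For F(s) to be correct the identity F'(s) - f(s) = 0 must hold.
Check: d/ds[2 \operatorname{atan}{\left(3 s \right)}] = \frac{6}{9 s^{2} + 1} = f(s).

F(s) = 2 \operatorname{atan}{\left(3 s \right)} + C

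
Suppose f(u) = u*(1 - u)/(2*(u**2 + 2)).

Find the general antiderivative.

An antiderivative F(u) passes only if d/du[F] lands on f(u) exactly.
Check: d/du[-(2*u - log(u**2 + 2) - 2*sqrt(2)*atan(sqrt(2)*u/2))/4] = (-u**2 + u)/(2*u**2 + 4), which equals f(u).

F(u) = -(2*u - log(u**2 + 2) - 2*sqrt(2)*atan(sqrt(2)*u/2))/4 + C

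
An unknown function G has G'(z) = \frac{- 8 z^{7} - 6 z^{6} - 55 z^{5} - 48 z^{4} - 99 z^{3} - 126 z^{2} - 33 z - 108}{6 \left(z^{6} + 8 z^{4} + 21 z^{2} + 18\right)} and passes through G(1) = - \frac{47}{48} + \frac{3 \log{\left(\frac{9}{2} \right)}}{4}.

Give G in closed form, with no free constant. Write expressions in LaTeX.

Differentiate the proposed G(z) back; it has to land on the given G'(z).
A general antiderivative is - \frac{2 z^{2}}{3} - z + \frac{3 \log{\left(\frac{3 z^{2}}{2} + 3 \right)}}{4} - \frac{5}{2 \left(2 z^{2} + 6\right)} + C.
The condition gives C = - \frac{47}{48} + \frac{3 \log{\left(\frac{9}{2} \right)}}{4} - (- \frac{95}{48} + \frac{3 \log{\left(\frac{9}{2} \right)}}{4}) = 1.
So G(z) = \frac{- 8 z^{4} - 12 z^{3} + 9 z^{2} \log{\left(\frac{z^{2}}{2} + 1 \right)} - 12 z^{2} + 9 z^{2} \log{\left(3 \right)} - 36 z + 27 \log{\left(\frac{z^{2}}{2} + 1 \right)} + 21 + 27 \log{\left(3 \right)}}{12 z^{2} + 36}.
Check: d/dz[\frac{- 8 z^{4} - 12 z^{3} + 9 z^{2} \log{\left(\frac{z^{2}}{2} + 1 \right)} - 12 z^{2} + 9 z^{2} \log{\left(3 \right)} - 36 z + 27 \log{\left(\frac{z^{2}}{2} + 1 \right)} + 21 + 27 \log{\left(3 \right)}}{12 z^{2} + 36}] = \frac{- 8 z^{7} - 6 z^{6} - 55 z^{5} - 48 z^{4} - 99 z^{3} - 126 z^{2} - 33 z - 108}{6 z^{6} + 48 z^{4} + 126 z^{2} + 108}, which equals G'(z).

G(z) = \frac{- 8 z^{4} - 12 z^{3} + 9 z^{2} \log{\left(\frac{z^{2}}{2} + 1 \right)} - 12 z^{2} + 9 z^{2} \log{\left(3 \right)} - 36 z + 27 \log{\left(\frac{z^{2}}{2} + 1 \right)} + 21 + 27 \log{\left(3 \right)}}{12 z^{2} + 36}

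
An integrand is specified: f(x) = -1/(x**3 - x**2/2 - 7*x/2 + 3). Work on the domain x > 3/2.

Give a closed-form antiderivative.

An antiderivative is F(x) = -2*(6*log(x - 3/2) - 7*log(x - 1) + log(x + 2))/21.

The denominator factors as (x - 1)*(x + 2)*(2*x - 3); partial fractions split f into directly integrable pieces: -8/(7*(2*x - 3)) - 2/(21*(x + 2)) + 2/(3*(x - 1)).
Check: d/dx[-2*(6*log(x - 3/2) - 7*log(x - 1) + log(x + 2))/21] = -2/(2*x**3 - x**2 - 7*x + 6), which equals f(x).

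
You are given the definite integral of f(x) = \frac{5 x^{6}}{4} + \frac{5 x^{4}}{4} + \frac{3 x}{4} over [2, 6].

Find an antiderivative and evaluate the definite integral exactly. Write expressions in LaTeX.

The integrand splits into summands that can be handled one at a time.
F(x) = \frac{5 x^{7}}{28} + \frac{x^{5}}{4} + \frac{3 x^{2}}{8} is an antiderivative of f.
Check: d/dx[\frac{5 x^{7}}{28} + \frac{x^{5}}{4} + \frac{3 x^{2}}{8}] = \frac{5 x^{6}}{4} + \frac{5 x^{4}}{4} + \frac{3 x}{4} = f(x).
F(6) = \frac{727245}{14}; F(2) = \frac{453}{14}.
Integral = F(6) - F(2) = \frac{363396}{7}.

Antiderivative: F(x) = \frac{5 x^{7}}{28} + \frac{x^{5}}{4} + \frac{3 x^{2}}{8}; value = \frac{363396}{7}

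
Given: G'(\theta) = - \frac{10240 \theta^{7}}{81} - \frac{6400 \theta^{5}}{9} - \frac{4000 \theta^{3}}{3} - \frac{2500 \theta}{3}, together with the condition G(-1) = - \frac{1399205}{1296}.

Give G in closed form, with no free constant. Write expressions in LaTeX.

G(\theta) = - \frac{5 \left(8 \theta^{2} + 15\right)^{4}}{1296}

The substitution u = \frac{4 \theta^{2}}{3} + \frac{5}{2} works: G'(\theta) is exactly (dG/du)*(du/d\theta) for that inner function.
A general antiderivative is - 5 \left(\frac{4 \theta^{2}}{3} + \frac{5}{2}\right)^{4} + C.
The condition gives C = - \frac{1399205}{1296} - (- \frac{1399205}{1296}) = 0.
So G(\theta) = - \frac{5 \left(8 \theta^{2} + 15\right)^{4}}{1296}.
Check: d/d\theta[- \frac{5 \left(8 \theta^{2} + 15\right)^{4}}{1296}] = - \frac{10240 \theta^{7}}{81} - \frac{6400 \theta^{5}}{9} - \frac{4000 \theta^{3}}{3} - \frac{2500 \theta}{3} = G'(\theta).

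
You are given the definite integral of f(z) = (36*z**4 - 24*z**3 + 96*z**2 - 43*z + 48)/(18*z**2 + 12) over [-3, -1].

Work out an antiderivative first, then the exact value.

Differentiate the proposed F(z) back; it has to land on f(z) exactly.
F(z) = (8*z**3 - 8*z**2 + 48*z - 9*log(3*z**2 + 2) + 12)/12 is an antiderivative of f.
Check: d/dz[(8*z**3 - 8*z**2 + 48*z - 9*log(3*z**2 + 2) + 12)/12] = (36*z**4 - 24*z**3 + 96*z**2 - 43*z + 48)/(18*z**2 + 12) = f(z).
F(-1) = -13/3 - 3*log(5)/4; F(-3) = -35 - 3*log(29)/4.
Integral = F(-1) - F(-3) = -3*log(5)/4 + 3*log(29)/4 + 92/3.

Antiderivative: F(z) = (8*z**3 - 8*z**2 + 48*z - 9*log(3*z**2 + 2) + 12)/12; value = -3*log(5)/4 + 3*log(29)/4 + 92/3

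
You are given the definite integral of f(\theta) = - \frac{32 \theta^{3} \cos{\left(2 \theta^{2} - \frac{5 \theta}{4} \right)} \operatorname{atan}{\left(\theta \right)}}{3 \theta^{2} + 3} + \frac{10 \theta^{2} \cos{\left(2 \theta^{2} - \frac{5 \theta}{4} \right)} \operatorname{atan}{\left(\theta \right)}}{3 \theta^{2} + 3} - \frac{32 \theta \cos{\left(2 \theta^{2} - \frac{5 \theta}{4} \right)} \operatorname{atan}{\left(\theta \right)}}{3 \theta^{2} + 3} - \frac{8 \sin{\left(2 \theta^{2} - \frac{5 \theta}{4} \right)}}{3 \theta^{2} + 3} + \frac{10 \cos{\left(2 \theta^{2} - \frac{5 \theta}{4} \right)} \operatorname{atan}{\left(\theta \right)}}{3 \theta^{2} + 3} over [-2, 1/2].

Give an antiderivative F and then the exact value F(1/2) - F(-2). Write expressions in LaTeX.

Recognize the product-rule pattern: f = u'v + uv' with u = - \frac{8 \operatorname{atan}{\left(\theta \right)}}{3}, v = \sin{\left(2 \theta^{2} - \frac{5 \theta}{4} \right)}, so integration by parts undoes it.
F(\theta) = - \frac{8 \sin{\left(2 \theta^{2} - \frac{5 \theta}{4} \right)} \operatorname{atan}{\left(\theta \right)}}{3} is an antiderivative of f.
Check: d/d\theta[- \frac{8 \sin{\left(2 \theta^{2} - \frac{5 \theta}{4} \right)} \operatorname{atan}{\left(\theta \right)}}{3}] = \frac{- 32 \theta^{3} \cos{\left(2 \theta^{2} - \frac{5 \theta}{4} \right)} \operatorname{atan}{\left(\theta \right)} + 10 \theta^{2} \cos{\left(2 \theta^{2} - \frac{5 \theta}{4} \right)} \operatorname{atan}{\left(\theta \right)} - 32 \theta \cos{\left(2 \theta^{2} - \frac{5 \theta}{4} \right)} \operatorname{atan}{\left(\theta \right)} - 8 \sin{\left(2 \theta^{2} - \frac{5 \theta}{4} \right)} + 10 \cos{\left(2 \theta^{2} - \frac{5 \theta}{4} \right)} \operatorname{atan}{\left(\theta \right)}}{3 \theta^{2} + 3}, which equals f(\theta).
F(1/2) = \frac{8 \sin{\left(\frac{1}{8} \right)} \operatorname{atan}{\left(\frac{1}{2} \right)}}{3}; F(-2) = \frac{8 \sin{\left(\frac{21}{2} \right)} \operatorname{atan}{\left(2 \right)}}{3}.
Integral = F(1/2) - F(-2) = \frac{8 \sin{\left(\frac{1}{8} \right)} \operatorname{atan}{\left(\frac{1}{2} \right)}}{3} - \frac{8 \sin{\left(\frac{21}{2} \right)} \operatorname{atan}{\left(2 \right)}}{3}.

Antiderivative: F(\theta) = - \frac{8 \sin{\left(2 \theta^{2} - \frac{5 \theta}{4} \right)} \operatorname{atan}{\left(\theta \right)}}{3}; value = \frac{8 \sin{\left(\frac{1}{8} \right)} \operatorname{atan}{\left(\frac{1}{2} \right)}}{3} - \frac{8 \sin{\left(\frac{21}{2} \right)} \operatorname{atan}{\left(2 \right)}}{3}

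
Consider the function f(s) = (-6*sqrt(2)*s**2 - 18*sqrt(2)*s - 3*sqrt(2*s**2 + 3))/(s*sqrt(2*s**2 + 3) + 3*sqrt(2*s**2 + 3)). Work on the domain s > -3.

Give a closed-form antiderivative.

An antiderivative is F(s) = -3*sqrt(2)*sqrt(2*s**2 + 3) - 3*log(s + 3).

A first test for any F(s): its s-derivative must equal f(s) identically.
Check: d/ds[-3*sqrt(2)*sqrt(2*s**2 + 3) - 3*log(s + 3)] = (-6*sqrt(2)*s**2 - 18*sqrt(2)*s - 3*sqrt(2*s**2 + 3))/(s*sqrt(2*s**2 + 3) + 3*sqrt(2*s**2 + 3)) = f(s).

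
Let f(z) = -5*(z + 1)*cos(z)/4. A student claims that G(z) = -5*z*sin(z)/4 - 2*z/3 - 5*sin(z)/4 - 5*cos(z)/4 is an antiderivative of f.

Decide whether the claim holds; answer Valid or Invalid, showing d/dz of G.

d/dz[G] = -5*z*cos(z)/4 - 5*cos(z)/4 - 2/3
d/dz[G] - f(z) = -2/3 != 0.

Invalid: d/dz[G] - f = -2/3, which is not 0.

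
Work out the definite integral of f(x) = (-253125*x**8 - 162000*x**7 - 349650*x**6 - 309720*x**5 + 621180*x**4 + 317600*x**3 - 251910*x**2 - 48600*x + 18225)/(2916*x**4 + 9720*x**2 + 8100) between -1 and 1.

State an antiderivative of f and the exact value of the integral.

An antiderivative F(x) passes only if d/dx[F] lands on f(x) exactly.
F(x) = 10*x*(-5*x**2/2 - 2*x/3 + 3/2)**3/(3*(3*x**2 + 5)) is an antiderivative of f.
Check: d/dx[10*x*(-5*x**2/2 - 2*x/3 + 3/2)**3/(3*(3*x**2 + 5))] = (-253125*x**8 - 162000*x**7 - 349650*x**6 - 309720*x**5 + 621180*x**4 + 317600*x**3 - 251910*x**2 - 48600*x + 18225)/(2916*x**4 + 9720*x**2 + 8100) = f(x).
F(1) = -625/324; F(-1) = 5/324.
Integral = F(1) - F(-1) = -35/18.

Antiderivative: F(x) = 10*x*(-5*x**2/2 - 2*x/3 + 3/2)**3/(3*(3*x**2 + 5)); value = -35/18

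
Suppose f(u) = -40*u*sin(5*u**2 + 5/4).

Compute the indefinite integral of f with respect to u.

F(u) = 4*cos(5*u**2 + 5/4) + C

f matches the chain-rule pattern g'(h)*h' with inner function h(u) = 5*u**2 + 5/4; substituting w = h(u) collapses the integral.
Check: d/du[4*cos(5*u**2 + 5/4)] = -40*u*sin(5*u**2 + 5/4) = f(u).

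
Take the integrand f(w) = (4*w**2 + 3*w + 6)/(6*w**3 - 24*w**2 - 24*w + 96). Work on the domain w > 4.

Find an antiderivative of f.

An antiderivative is F(w) = 41*log(w - 4)/36 - 7*log(w - 2)/12 + log(w + 2)/9.

The denominator factors as 6*(w - 4)*(w - 2)*(w + 2); partial fractions split f into directly integrable pieces: 1/(9*(w + 2)) - 7/(12*(w - 2)) + 41/(36*(w - 4)).
Check: d/dw[41*log(w - 4)/36 - 7*log(w - 2)/12 + log(w + 2)/9] = (4*w**2 + 3*w + 6)/(6*w**3 - 24*w**2 - 24*w + 96) = f(w).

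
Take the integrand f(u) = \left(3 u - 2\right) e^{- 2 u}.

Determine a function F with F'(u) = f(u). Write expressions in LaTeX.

An antiderivative is F(u) = \frac{\left(1 - 6 u\right) e^{- 2 u}}{4}.

Recognize the product-rule pattern: f = v'r + vr' with v = \frac{1}{4} - \frac{3 u}{2}, r = e^{- 2 u}, so integration by parts undoes it.
Check: d/du[\frac{\left(1 - 6 u\right) e^{- 2 u}}{4}] = \left(3 u - 2\right) e^{- 2 u} = f(u).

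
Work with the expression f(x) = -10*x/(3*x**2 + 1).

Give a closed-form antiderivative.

f matches the chain-rule pattern g'(h)*h' with inner function h(x) = 2*x**2 + 2/3; substituting u = h(x) collapses the integral.
Check: d/dx[-5*log(2*x**2 + 2/3)/3] = -10*x/(3*x**2 + 1) = f(x).

An antiderivative is F(x) = -5*log(2*x**2 + 2/3)/3.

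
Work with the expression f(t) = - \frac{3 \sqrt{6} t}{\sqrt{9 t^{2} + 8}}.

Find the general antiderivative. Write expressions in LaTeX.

f matches the chain-rule pattern g'(h)*h' with inner function h(t) = \frac{3 t^{2}}{2} + \frac{4}{3}; substituting u = h(t) collapses the integral.
Check: d/dt[- \frac{\sqrt{6} \sqrt{9 t^{2} + 8}}{3}] = - \frac{3 \sqrt{6} t}{\sqrt{9 t^{2} + 8}} = f(t).

F(t) = - \frac{\sqrt{6} \sqrt{9 t^{2} + 8}}{3} + C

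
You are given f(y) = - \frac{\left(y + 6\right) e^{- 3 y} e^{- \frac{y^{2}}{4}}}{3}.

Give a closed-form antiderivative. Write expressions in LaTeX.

The substitution u = - \frac{y^{2}}{4} - 3 y works: f is exactly (dF/du)*(du/dy) for that inner function.
Check: d/dy[\frac{2 e^{- 3 y} e^{- \frac{y^{2}}{4}}}{3}] = \frac{\left(- y - 6\right) e^{- 3 y} e^{- \frac{y^{2}}{4}}}{3}, which equals f(y).

An antiderivative is F(y) = \frac{2 e^{- 3 y} e^{- \frac{y^{2}}{4}}}{3}.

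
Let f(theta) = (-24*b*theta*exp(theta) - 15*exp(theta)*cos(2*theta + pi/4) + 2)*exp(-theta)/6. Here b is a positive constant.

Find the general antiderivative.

F(theta) = (-24*b*theta**2*exp(theta) - 15*exp(theta)*sin(2*theta + pi/4) - 4)*exp(-theta)/12 + C

Check any antiderivative F(theta) by computing F'(theta) and comparing it with f(theta).
Check: d/dtheta[(-24*b*theta**2*exp(theta) - 15*exp(theta)*sin(2*theta + pi/4) - 4)*exp(-theta)/12] = (-24*b*theta*exp(theta) - 15*exp(theta)*cos(2*theta + pi/4) + 2)*exp(-theta)/6 = f(theta).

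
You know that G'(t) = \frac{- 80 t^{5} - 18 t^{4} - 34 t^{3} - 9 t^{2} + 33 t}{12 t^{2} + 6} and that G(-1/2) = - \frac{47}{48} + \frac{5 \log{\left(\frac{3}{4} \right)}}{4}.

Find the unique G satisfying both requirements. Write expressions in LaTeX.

Any candidate G(t) must reproduce the stated G'(t) exactly.
A general antiderivative is - \frac{5 t^{4}}{3} - \frac{t^{3}}{2} + \frac{t^{2}}{4} + \frac{5 \log{\left(t^{2} + \frac{1}{2} \right)}}{4} + C.
The condition gives C = - \frac{47}{48} + \frac{5 \log{\left(\frac{3}{4} \right)}}{4} - (\frac{5 \log{\left(\frac{3}{4} \right)}}{4} + \frac{1}{48}) = -1.
So G(t) = - \frac{5 t^{4}}{3} - \frac{t^{3}}{2} + \frac{t^{2}}{4} + \frac{5 \log{\left(t^{2} + \frac{1}{2} \right)}}{4} - 1.
Check: d/dt[- \frac{5 t^{4}}{3} - \frac{t^{3}}{2} + \frac{t^{2}}{4} + \frac{5 \log{\left(t^{2} + \frac{1}{2} \right)}}{4} - 1] = \frac{- 80 t^{5} - 18 t^{4} - 34 t^{3} - 9 t^{2} + 33 t}{12 t^{2} + 6} = G'(t).

G(t) = - \frac{5 t^{4}}{3} - \frac{t^{3}}{2} + \frac{t^{2}}{4} + \frac{5 \log{\left(t^{2} + \frac{1}{2} \right)}}{4} - 1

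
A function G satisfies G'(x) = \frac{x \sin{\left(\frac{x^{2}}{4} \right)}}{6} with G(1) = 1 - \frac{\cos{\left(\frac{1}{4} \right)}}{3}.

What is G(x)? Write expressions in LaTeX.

G'(x) matches the chain-rule pattern g'(h)*h' with inner function h(x) = \frac{x^{2}}{4}; substituting u = h(x) collapses the integral.
A general antiderivative is - \frac{\cos{\left(\frac{x^{2}}{4} \right)}}{3} + C.
The condition gives C = 1 - \frac{\cos{\left(\frac{1}{4} \right)}}{3} - (- \frac{\cos{\left(\frac{1}{4} \right)}}{3}) = 1.
So G(x) = 1 - \frac{\cos{\left(\frac{x^{2}}{4} \right)}}{3}.
Check: d/dx[1 - \frac{\cos{\left(\frac{x^{2}}{4} \right)}}{3}] = \frac{x \sin{\left(\frac{x^{2}}{4} \right)}}{6} = G'(x).

G(x) = 1 - \frac{\cos{\left(\frac{x^{2}}{4} \right)}}{3}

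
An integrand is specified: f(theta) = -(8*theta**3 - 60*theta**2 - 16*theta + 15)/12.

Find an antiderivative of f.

An antiderivative is F(theta) = -theta**4/6 + 5*theta**3/3 + 2*theta**2/3 - 5*theta/4.

Differentiate the proposed F(theta) back; it has to land on f(theta) exactly.
Check: d/dtheta[-theta**4/6 + 5*theta**3/3 + 2*theta**2/3 - 5*theta/4] = -2*theta**3/3 + 5*theta**2 + 4*theta/3 - 5/4, which equals f(theta).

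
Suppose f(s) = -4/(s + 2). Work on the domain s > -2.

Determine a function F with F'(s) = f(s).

A first test for any F(s): its s-derivative must equal f(s) identically.
Check: d/ds[-4*log(s + 2)] = -4/(s + 2) = f(s).

An antiderivative is F(s) = -4*log(s + 2).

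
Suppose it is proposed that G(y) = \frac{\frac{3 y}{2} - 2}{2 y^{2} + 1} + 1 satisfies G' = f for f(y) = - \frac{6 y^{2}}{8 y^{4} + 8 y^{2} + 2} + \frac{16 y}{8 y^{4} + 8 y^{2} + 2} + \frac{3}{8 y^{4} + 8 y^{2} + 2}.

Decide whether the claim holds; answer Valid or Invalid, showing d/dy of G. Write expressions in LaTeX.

d/dy[G] = \frac{- 6 y^{2} + 16 y + 3}{8 y^{4} + 8 y^{2} + 2}
This equals f(y) exactly, so the claim holds.

Valid. The derivative of G reproduces f.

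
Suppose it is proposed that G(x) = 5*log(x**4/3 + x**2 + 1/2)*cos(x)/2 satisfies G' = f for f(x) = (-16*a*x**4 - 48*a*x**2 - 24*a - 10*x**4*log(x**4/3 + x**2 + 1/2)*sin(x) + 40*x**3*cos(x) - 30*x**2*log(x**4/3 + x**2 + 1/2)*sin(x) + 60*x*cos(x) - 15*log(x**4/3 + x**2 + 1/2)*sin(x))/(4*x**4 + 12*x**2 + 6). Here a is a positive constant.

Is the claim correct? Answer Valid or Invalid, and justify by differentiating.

Invalid: d/dx[G] - f = 4*a, which is not 0.

d/dx[G] = (-10*x**4*log(x**4/3 + x**2 + 1/2)*sin(x) + 40*x**3*cos(x) - 30*x**2*log(x**4/3 + x**2 + 1/2)*sin(x) + 60*x*cos(x) - 15*log(x**4/3 + x**2 + 1/2)*sin(x))/(4*x**4 + 12*x**2 + 6)
d/dx[G] - f(x) = 4*a != 0.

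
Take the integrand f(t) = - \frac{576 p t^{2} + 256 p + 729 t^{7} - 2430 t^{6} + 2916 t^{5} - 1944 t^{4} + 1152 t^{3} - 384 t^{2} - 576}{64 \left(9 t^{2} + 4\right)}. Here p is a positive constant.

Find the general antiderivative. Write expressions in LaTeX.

F(t) = - p t - \frac{27 t^{6}}{128} + \frac{27 t^{5}}{32} - \frac{9 t^{4}}{8} + \frac{t^{3}}{2} + \frac{3 \operatorname{atan}{\left(\frac{3 t}{2} \right)}}{2} + C

A first test for any F(t): its t-derivative must equal f(t) identically.
Check: d/dt[- p t - \frac{27 t^{6}}{128} + \frac{27 t^{5}}{32} - \frac{9 t^{4}}{8} + \frac{t^{3}}{2} + \frac{3 \operatorname{atan}{\left(\frac{3 t}{2} \right)}}{2}] = \frac{- 576 p t^{2} - 256 p - 729 t^{7} + 2430 t^{6} - 2916 t^{5} + 1944 t^{4} - 1152 t^{3} + 384 t^{2} + 576}{576 t^{2} + 256}, which equals f(t).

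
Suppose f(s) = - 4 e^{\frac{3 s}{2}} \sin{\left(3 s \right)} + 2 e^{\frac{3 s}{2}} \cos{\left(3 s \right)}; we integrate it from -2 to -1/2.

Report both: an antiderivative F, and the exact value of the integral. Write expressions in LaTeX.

Recognize the product-rule pattern: f = u'v + uv' with u = \frac{4 \cos{\left(3 s \right)}}{3}, v = e^{\frac{3 s}{2}}, so integration by parts undoes it.
F(s) = \frac{4 e^{\frac{3 s}{2}} \cos{\left(3 s \right)}}{3} is an antiderivative of f.
Check: d/ds[\frac{4 e^{\frac{3 s}{2}} \cos{\left(3 s \right)}}{3}] = - 4 e^{\frac{3 s}{2}} \sin{\left(3 s \right)} + 2 e^{\frac{3 s}{2}} \cos{\left(3 s \right)} = f(s).
F(-1/2) = \frac{4 \cos{\left(\frac{3}{2} \right)}}{3 e^{\frac{3}{4}}}; F(-2) = \frac{4 \cos{\left(6 \right)}}{3 e^{3}}.
Integral = F(-1/2) - F(-2) = - \frac{4 \cos{\left(6 \right)}}{3 e^{3}} + \frac{4 \cos{\left(\frac{3}{2} \right)}}{3 e^{\frac{3}{4}}}.

Antiderivative: F(s) = \frac{4 e^{\frac{3 s}{2}} \cos{\left(3 s \right)}}{3}; value = - \frac{4 \cos{\left(6 \right)}}{3 e^{3}} + \frac{4 \cos{\left(\frac{3}{2} \right)}}{3 e^{\frac{3}{4}}}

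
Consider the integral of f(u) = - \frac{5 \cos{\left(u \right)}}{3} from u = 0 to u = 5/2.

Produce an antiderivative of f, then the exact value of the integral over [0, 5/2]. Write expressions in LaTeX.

Antiderivative: F(u) = - \frac{5 \sin{\left(u \right)}}{3}; value = - \frac{5 \sin{\left(\frac{5}{2} \right)}}{3}

Recover f(u) by differentiating a candidate F(u); any mismatch rules it out.
F(u) = - \frac{5 \sin{\left(u \right)}}{3} is an antiderivative of f.
Check: d/du[- \frac{5 \sin{\left(u \right)}}{3}] = - \frac{5 \cos{\left(u \right)}}{3} = f(u).
F(5/2) = - \frac{5 \sin{\left(\frac{5}{2} \right)}}{3}; F(0) = 0.
Integral = F(5/2) - F(0) = - \frac{5 \sin{\left(\frac{5}{2} \right)}}{3}.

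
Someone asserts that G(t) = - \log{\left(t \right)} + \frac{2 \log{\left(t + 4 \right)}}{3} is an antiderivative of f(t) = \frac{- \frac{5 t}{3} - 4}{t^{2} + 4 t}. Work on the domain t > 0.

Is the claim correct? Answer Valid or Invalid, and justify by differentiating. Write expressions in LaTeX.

d/dt[G] = \frac{- t - 12}{3 t^{2} + 12 t}
d/dt[G] - f(t) = \frac{4}{3 t + 12} != 0.

Invalid: d/dt[G] - f = \frac{4}{3 t + 12}, which is not 0.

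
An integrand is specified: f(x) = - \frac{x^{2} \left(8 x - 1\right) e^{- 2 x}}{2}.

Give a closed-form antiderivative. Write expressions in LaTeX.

Recognize the product-rule pattern: f = u'v + uv' with u = 2 x^{3} + \frac{11 x^{2}}{4} + \frac{11 x}{4} + \frac{11}{8}, v = e^{- 2 x}, so integration by parts undoes it.
Check: d/dx[\frac{\left(16 x^{3} + 22 x^{2} + 22 x + 11\right) e^{- 2 x}}{8}] = \frac{\left(- 8 x^{3} + x^{2}\right) e^{- 2 x}}{2}, which equals f(x).

An antiderivative is F(x) = \frac{\left(16 x^{3} + 22 x^{2} + 22 x + 11\right) e^{- 2 x}}{8}.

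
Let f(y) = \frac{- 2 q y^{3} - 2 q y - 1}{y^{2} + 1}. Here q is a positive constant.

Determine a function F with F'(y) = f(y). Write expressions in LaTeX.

An antiderivative is F(y) = - q y^{2} - \operatorname{atan}{\left(y \right)}.

A candidate is checked by its d/dy: the result must match f(y).
Check: d/dy[- q y^{2} - \operatorname{atan}{\left(y \right)}] = \frac{- 2 q y^{3} - 2 q y - 1}{y^{2} + 1} = f(y).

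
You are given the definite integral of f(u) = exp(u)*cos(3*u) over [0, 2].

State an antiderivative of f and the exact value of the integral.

Antiderivative: F(u) = 3*exp(u)*sin(3*u)/10 + exp(u)*cos(3*u)/10; value = 3*exp(2)*sin(6)/10 - 1/10 + exp(2)*cos(6)/10

Any candidate F(u) must reproduce f(u) exactly when differentiated.
F(u) = 3*exp(u)*sin(3*u)/10 + exp(u)*cos(3*u)/10 is an antiderivative of f.
Check: d/du[3*exp(u)*sin(3*u)/10 + exp(u)*cos(3*u)/10] = exp(u)*cos(3*u) = f(u).
F(2) = 3*exp(2)*sin(6)/10 + exp(2)*cos(6)/10; F(0) = 1/10.
Integral = F(2) - F(0) = 3*exp(2)*sin(6)/10 - 1/10 + exp(2)*cos(6)/10.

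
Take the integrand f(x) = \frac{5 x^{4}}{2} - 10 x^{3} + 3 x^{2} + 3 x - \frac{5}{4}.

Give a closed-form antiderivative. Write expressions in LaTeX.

The integrand splits into summands that can be handled one at a time.
Check: d/dx[\frac{x^{5}}{2} - \frac{5 x^{4}}{2} + x^{3} + \frac{3 x^{2}}{2} - \frac{5 x}{4}] = \frac{5 x^{4}}{2} - 10 x^{3} + 3 x^{2} + 3 x - \frac{5}{4} = f(x).

An antiderivative is F(x) = \frac{x^{5}}{2} - \frac{5 x^{4}}{2} + x^{3} + \frac{3 x^{2}}{2} - \frac{5 x}{4}.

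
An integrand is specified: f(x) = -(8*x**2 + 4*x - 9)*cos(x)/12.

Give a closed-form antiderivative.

An antiderivative is F(x) = (-8*x**2*sin(x) - 4*x*sin(x) - 16*x*cos(x) + 25*sin(x) - 4*cos(x))/12.

Any candidate F(x) must reproduce f(x) exactly when differentiated.
Check: d/dx[(-8*x**2*sin(x) - 4*x*sin(x) - 16*x*cos(x) + 25*sin(x) - 4*cos(x))/12] = -2*x**2*cos(x)/3 - x*cos(x)/3 + 3*cos(x)/4, which equals f(x).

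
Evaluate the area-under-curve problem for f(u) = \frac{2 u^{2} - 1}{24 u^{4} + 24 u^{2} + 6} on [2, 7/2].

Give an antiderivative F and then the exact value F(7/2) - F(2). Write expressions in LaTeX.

Recognize the product-rule pattern: f = v'r + vr' with v = - \frac{u}{4}, r = \frac{1}{3 u^{2} + \frac{3}{2}}, so integration by parts undoes it.
F(u) = - \frac{u}{12 u^{2} + 6} is an antiderivative of f.
Check: d/du[- \frac{u}{12 u^{2} + 6}] = \frac{2 u^{2} - 1}{24 u^{4} + 24 u^{2} + 6} = f(u).
F(7/2) = - \frac{7}{306}; F(2) = - \frac{1}{27}.
Integral = F(7/2) - F(2) = \frac{13}{918}.

Antiderivative: F(u) = - \frac{u}{12 u^{2} + 6}; value = \frac{13}{918}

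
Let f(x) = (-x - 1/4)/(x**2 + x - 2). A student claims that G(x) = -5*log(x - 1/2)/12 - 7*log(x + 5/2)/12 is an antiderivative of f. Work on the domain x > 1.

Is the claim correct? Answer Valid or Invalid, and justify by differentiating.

d/dx[G] = (-4*x - 3)/(4*x**2 + 8*x - 5)
d/dx[G] - f(x) = (8*x**2 + 8*x + 19)/(16*x**4 + 48*x**3 - 20*x**2 - 84*x + 40) != 0.

Invalid: d/dx[G] - f = (8*x**2 + 8*x + 19)/(16*x**4 + 48*x**3 - 20*x**2 - 84*x + 40), which is not 0.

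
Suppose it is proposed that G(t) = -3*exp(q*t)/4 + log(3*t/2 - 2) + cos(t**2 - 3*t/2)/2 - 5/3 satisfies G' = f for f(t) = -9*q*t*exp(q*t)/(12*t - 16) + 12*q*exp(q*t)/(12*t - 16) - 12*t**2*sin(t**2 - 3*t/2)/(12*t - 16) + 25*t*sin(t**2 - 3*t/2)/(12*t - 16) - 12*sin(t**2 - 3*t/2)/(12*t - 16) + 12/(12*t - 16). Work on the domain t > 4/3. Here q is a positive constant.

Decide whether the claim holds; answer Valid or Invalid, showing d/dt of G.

d/dt[G] = (-9*q*t*exp(q*t) + 12*q*exp(q*t) - 12*t**2*sin(t**2 - 3*t/2) + 25*t*sin(t**2 - 3*t/2) - 12*sin(t**2 - 3*t/2) + 12)/(12*t - 16)
This equals f(t) exactly, so the claim holds.

Valid - differentiating G returns exactly f.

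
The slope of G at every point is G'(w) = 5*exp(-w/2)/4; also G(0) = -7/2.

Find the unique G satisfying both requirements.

G(w) = (-2*exp(w/2) - 5)*exp(-w/2)/2

For G(w) to be correct, d/dw[G] must agree with the stated G'(w) identically.
A general antiderivative is -5*exp(-w/2)/2 + C.
The condition gives C = -7/2 - (-5/2) = -1.
So G(w) = (-2*exp(w/2) - 5)*exp(-w/2)/2.
Check: d/dw[(-2*exp(w/2) - 5)*exp(-w/2)/2] = 5*exp(-w/2)/4 = G'(w).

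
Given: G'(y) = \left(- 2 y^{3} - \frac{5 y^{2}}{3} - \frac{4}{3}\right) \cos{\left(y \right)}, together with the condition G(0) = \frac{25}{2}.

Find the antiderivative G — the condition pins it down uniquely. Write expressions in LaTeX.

Check a candidate G(y) by differentiating: d/dy[G] must match the given G'(y).
A general antiderivative is - 2 y^{3} \sin{\left(y \right)} - \frac{5 y^{2} \sin{\left(y \right)}}{3} - 6 y^{2} \cos{\left(y \right)} + 12 y \sin{\left(y \right)} - \frac{10 y \cos{\left(y \right)}}{3} + 2 \sin{\left(y \right)} + 12 \cos{\left(y \right)} + C.
The condition gives C = \frac{25}{2} - (12) = \frac{1}{2}.
So G(y) = - 2 y^{3} \sin{\left(y \right)} - \frac{5 y^{2} \sin{\left(y \right)}}{3} - 6 y^{2} \cos{\left(y \right)} + 12 y \sin{\left(y \right)} - \frac{10 y \cos{\left(y \right)}}{3} + 2 \sin{\left(y \right)} + 12 \cos{\left(y \right)} + \frac{1}{2}.
Check: d/dy[- 2 y^{3} \sin{\left(y \right)} - \frac{5 y^{2} \sin{\left(y \right)}}{3} - 6 y^{2} \cos{\left(y \right)} + 12 y \sin{\left(y \right)} - \frac{10 y \cos{\left(y \right)}}{3} + 2 \sin{\left(y \right)} + 12 \cos{\left(y \right)} + \frac{1}{2}] = - 2 y^{3} \cos{\left(y \right)} - \frac{5 y^{2} \cos{\left(y \right)}}{3} - \frac{4 \cos{\left(y \right)}}{3}, which equals G'(y).

G(y) = - 2 y^{3} \sin{\left(y \right)} - \frac{5 y^{2} \sin{\left(y \right)}}{3} - 6 y^{2} \cos{\left(y \right)} + 12 y \sin{\left(y \right)} - \frac{10 y \cos{\left(y \right)}}{3} + 2 \sin{\left(y \right)} + 12 \cos{\left(y \right)} + \frac{1}{2}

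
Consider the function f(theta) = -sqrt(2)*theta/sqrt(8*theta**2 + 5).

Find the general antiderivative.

F(theta) = -sqrt(4*theta**2 + 5/2)/4 + C

f matches the chain-rule pattern g'(h)*h' with inner function h(theta) = 4*theta**2 + 5/2; substituting u = h(theta) collapses the integral.
Check: d/dtheta[-sqrt(4*theta**2 + 5/2)/4] = -sqrt(2)*theta/sqrt(8*theta**2 + 5) = f(theta).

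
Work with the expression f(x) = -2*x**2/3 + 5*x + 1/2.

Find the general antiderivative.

F(x) = -2*x**3/9 + 5*x**2/2 + x/2 + C

The integrand splits into summands that can be handled one at a time.
Check: d/dx[-2*x**3/9 + 5*x**2/2 + x/2] = -2*x**2/3 + 5*x + 1/2 = f(x).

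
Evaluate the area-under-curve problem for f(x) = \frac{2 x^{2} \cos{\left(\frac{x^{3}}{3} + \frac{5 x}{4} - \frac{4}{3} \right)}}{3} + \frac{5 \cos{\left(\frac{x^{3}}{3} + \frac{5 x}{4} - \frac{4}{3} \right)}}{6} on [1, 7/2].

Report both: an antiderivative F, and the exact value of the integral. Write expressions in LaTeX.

The substitution u = \frac{x^{3}}{3} + \frac{5 x}{4} - \frac{4}{3} works: f is exactly (dF/du)*(du/dx) for that inner function.
F(x) = \frac{2 \sin{\left(\frac{x^{3}}{3} + \frac{5 x}{4} - \frac{4}{3} \right)}}{3} is an antiderivative of f.
Check: d/dx[\frac{2 \sin{\left(\frac{x^{3}}{3} + \frac{5 x}{4} - \frac{4}{3} \right)}}{3}] = \frac{2 x^{2} \cos{\left(\frac{x^{3}}{3} + \frac{5 x}{4} - \frac{4}{3} \right)}}{3} + \frac{5 \cos{\left(\frac{x^{3}}{3} + \frac{5 x}{4} - \frac{4}{3} \right)}}{6} = f(x).
F(7/2) = \frac{2 \sin{\left(\frac{52}{3} \right)}}{3}; F(1) = \frac{2 \sin{\left(\frac{1}{4} \right)}}{3}.
Integral = F(7/2) - F(1) = \frac{2 \sin{\left(\frac{52}{3} \right)}}{3} - \frac{2 \sin{\left(\frac{1}{4} \right)}}{3}.

Antiderivative: F(x) = \frac{2 \sin{\left(\frac{x^{3}}{3} + \frac{5 x}{4} - \frac{4}{3} \right)}}{3}; value = \frac{2 \sin{\left(\frac{52}{3} \right)}}{3} - \frac{2 \sin{\left(\frac{1}{4} \right)}}{3}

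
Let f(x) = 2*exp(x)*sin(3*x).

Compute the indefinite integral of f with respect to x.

Whatever form F(x) takes, F'(x) = f(x) is non-negotiable.
Check: d/dx[exp(x)*sin(3*x)/5 - 3*exp(x)*cos(3*x)/5] = 2*exp(x)*sin(3*x) = f(x).

F(x) = exp(x)*sin(3*x)/5 - 3*exp(x)*cos(3*x)/5 + C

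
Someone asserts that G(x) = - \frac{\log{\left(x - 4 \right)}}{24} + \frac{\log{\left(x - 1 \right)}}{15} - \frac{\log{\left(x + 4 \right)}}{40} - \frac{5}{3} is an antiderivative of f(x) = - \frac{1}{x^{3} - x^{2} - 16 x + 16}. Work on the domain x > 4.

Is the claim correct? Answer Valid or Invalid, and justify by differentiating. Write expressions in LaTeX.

Valid. The derivative of G reproduces f.

d/dx[G] = - \frac{1}{x^{3} - x^{2} - 16 x + 16}
This equals f(x) exactly, so the claim holds.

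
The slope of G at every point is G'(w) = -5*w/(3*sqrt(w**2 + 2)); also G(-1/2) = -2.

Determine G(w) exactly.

The substitution u = w**2 + 2 works: G'(w) is exactly (dG/du)*(du/dw) for that inner function.
A general antiderivative is -5*sqrt(w**2 + 2)/3 + C.
The condition gives C = -2 - (-5/2) = 1/2.
So G(w) = (3 - 10*sqrt(w**2 + 2))/6.
Check: d/dw[(3 - 10*sqrt(w**2 + 2))/6] = -5*w/(3*sqrt(w**2 + 2)) = G'(w).

G(w) = (3 - 10*sqrt(w**2 + 2))/6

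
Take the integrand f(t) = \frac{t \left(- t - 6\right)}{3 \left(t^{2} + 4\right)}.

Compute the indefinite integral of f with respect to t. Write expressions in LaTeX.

Check any antiderivative F(t) by computing F'(t) and comparing it with f(t).
Check: d/dt[- \frac{t}{3} - \log{\left(t^{2} + 4 \right)} + \frac{2 \operatorname{atan}{\left(\frac{t}{2} \right)}}{3}] = \frac{- t^{2} - 6 t}{3 t^{2} + 12}, which equals f(t).

F(t) = - \frac{t}{3} - \log{\left(t^{2} + 4 \right)} + \frac{2 \operatorname{atan}{\left(\frac{t}{2} \right)}}{3} + C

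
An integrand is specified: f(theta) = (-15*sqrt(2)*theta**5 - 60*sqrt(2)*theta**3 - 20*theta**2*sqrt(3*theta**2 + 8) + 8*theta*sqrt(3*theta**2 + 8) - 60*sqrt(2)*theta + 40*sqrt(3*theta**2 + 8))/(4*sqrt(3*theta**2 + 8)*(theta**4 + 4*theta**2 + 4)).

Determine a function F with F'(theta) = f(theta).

An antiderivative is F(theta) = (-5*theta**2*sqrt(3*theta**2 + 8) + 10*sqrt(2)*theta - 10*sqrt(3*theta**2 + 8) - 2*sqrt(2))/(2*sqrt(2)*theta**2 + 4*sqrt(2)).

Whatever form F(theta) takes, F'(theta) = f(theta) is non-negotiable.
Check: d/dtheta[(-5*theta**2*sqrt(3*theta**2 + 8) + 10*sqrt(2)*theta - 10*sqrt(3*theta**2 + 8) - 2*sqrt(2))/(2*sqrt(2)*theta**2 + 4*sqrt(2))] = (-15*sqrt(2)*theta**5 - 60*sqrt(2)*theta**3 - 20*theta**2*sqrt(3*theta**2 + 8) + 8*theta*sqrt(3*theta**2 + 8) - 60*sqrt(2)*theta + 40*sqrt(3*theta**2 + 8))/(4*theta**4*sqrt(3*theta**2 + 8) + 16*theta**2*sqrt(3*theta**2 + 8) + 16*sqrt(3*theta**2 + 8)), which equals f(theta).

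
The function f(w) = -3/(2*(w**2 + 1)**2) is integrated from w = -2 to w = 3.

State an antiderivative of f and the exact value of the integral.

Antiderivative: F(w) = (-3*w**2*atan(w) - 3*w - 3*atan(w))/(4*w**2 + 4); value = -3*atan(3)/4 - 3*atan(2)/4 - 21/40

Check any antiderivative F(w) by computing F'(w) and comparing it with f(w).
F(w) = (-3*w**2*atan(w) - 3*w - 3*atan(w))/(4*w**2 + 4) is an antiderivative of f.
Check: d/dw[(-3*w**2*atan(w) - 3*w - 3*atan(w))/(4*w**2 + 4)] = -3/(2*w**4 + 4*w**2 + 2), which equals f(w).
F(3) = -3*atan(3)/4 - 9/40; F(-2) = 3/10 + 3*atan(2)/4.
Integral = F(3) - F(-2) = -3*atan(3)/4 - 3*atan(2)/4 - 21/40.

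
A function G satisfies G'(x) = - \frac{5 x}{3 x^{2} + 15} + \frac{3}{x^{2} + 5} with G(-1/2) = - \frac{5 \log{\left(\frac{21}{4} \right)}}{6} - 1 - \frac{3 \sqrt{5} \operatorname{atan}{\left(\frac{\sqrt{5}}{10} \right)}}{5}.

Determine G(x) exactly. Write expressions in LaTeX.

Integrate term by term and add the pieces.
A general antiderivative is - \frac{5 \log{\left(x^{2} + 5 \right)}}{6} + \frac{3 \sqrt{5} \operatorname{atan}{\left(\frac{\sqrt{5} x}{5} \right)}}{5} + C.
The condition gives C = - \frac{5 \log{\left(\frac{21}{4} \right)}}{6} - 1 - \frac{3 \sqrt{5} \operatorname{atan}{\left(\frac{\sqrt{5}}{10} \right)}}{5} - (- \frac{5 \log{\left(\frac{21}{4} \right)}}{6} - \frac{3 \sqrt{5} \operatorname{atan}{\left(\frac{\sqrt{5}}{10} \right)}}{5}) = -1.
So G(x) = \frac{- 25 \log{\left(x^{2} + 5 \right)} + 18 \sqrt{5} \operatorname{atan}{\left(\frac{\sqrt{5} x}{5} \right)} - 30}{30}.
Check: d/dx[\frac{- 25 \log{\left(x^{2} + 5 \right)} + 18 \sqrt{5} \operatorname{atan}{\left(\frac{\sqrt{5} x}{5} \right)} - 30}{30}] = \frac{9 - 5 x}{3 x^{2} + 15}, which equals G'(x).

G(x) = \frac{- 25 \log{\left(x^{2} + 5 \right)} + 18 \sqrt{5} \operatorname{atan}{\left(\frac{\sqrt{5} x}{5} \right)} - 30}{30}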